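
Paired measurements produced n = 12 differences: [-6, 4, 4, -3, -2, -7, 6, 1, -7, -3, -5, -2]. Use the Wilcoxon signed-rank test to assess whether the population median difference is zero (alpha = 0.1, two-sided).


Step 1: Drop any zero differences (none here) and take |d_i|.
|d| = [6, 4, 4, 3, 2, 7, 6, 1, 7, 3, 5, 2]
Step 2: Midrank |d_i| (ties get averaged ranks).
ranks: |6|->9.5, |4|->6.5, |4|->6.5, |3|->4.5, |2|->2.5, |7|->11.5, |6|->9.5, |1|->1, |7|->11.5, |3|->4.5, |5|->8, |2|->2.5
Step 3: Attach original signs; sum ranks with positive sign and with negative sign.
W+ = 6.5 + 6.5 + 9.5 + 1 = 23.5
W- = 9.5 + 4.5 + 2.5 + 11.5 + 11.5 + 4.5 + 8 + 2.5 = 54.5
(Check: W+ + W- = 78 should equal n(n+1)/2 = 78.)
Step 4: Test statistic W = min(W+, W-) = 23.5.
Step 5: Ties in |d|, so use the tie-corrected normal approximation.
        E[W] = n(n+1)/4 = 12*13/4 = 39.
        Tie groups: |d|=2 (t=2), |d|=3 (t=2), |d|=4 (t=2), |d|=6 (t=2), |d|=7 (t=2); sum(t^3 - t) = 30.
        Var[W] = n(n+1)(2n+1)/24 - sum(t^3-t)/48 = 3900/24 - 30/48 = 161.875.
        z = (W - E[W]) / sqrt(Var[W]) = (23.5 - 39) / 12.7230 = -1.2183.
        Two-sided p = 2*Phi(z) = 0.223123.
Step 6: alpha = 0.1. fail to reject H0.

W+ = 23.5, W- = 54.5, W = min = 23.5, p = 0.223123, fail to reject H0.


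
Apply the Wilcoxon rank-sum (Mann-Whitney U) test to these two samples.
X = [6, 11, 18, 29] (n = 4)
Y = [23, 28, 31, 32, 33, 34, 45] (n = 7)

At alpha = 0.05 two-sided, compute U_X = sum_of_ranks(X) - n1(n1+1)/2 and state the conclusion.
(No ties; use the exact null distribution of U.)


Step 1: Combine and sort all 11 observations; assign midranks.
sorted (value, group): (6,X), (11,X), (18,X), (23,Y), (28,Y), (29,X), (31,Y), (32,Y), (33,Y), (34,Y), (45,Y)
ranks: 6->1, 11->2, 18->3, 23->4, 28->5, 29->6, 31->7, 32->8, 33->9, 34->10, 45->11
Step 2: Rank sum for X: R1 = 1 + 2 + 3 + 6 = 12.
Step 3: U_X = R1 - n1(n1+1)/2 = 12 - 4*5/2 = 12 - 10 = 2.
       U_Y = n1*n2 - U_X = 28 - 2 = 26.
Step 4: No ties, so the exact null distribution of U (based on enumerating the C(11,4) = 330 equally likely rank assignments) gives the two-sided p-value.
Step 5: p-value = 0.024242; compare to alpha = 0.05. reject H0.

U_X = 2, p = 0.024242, reject H0 at alpha = 0.05.


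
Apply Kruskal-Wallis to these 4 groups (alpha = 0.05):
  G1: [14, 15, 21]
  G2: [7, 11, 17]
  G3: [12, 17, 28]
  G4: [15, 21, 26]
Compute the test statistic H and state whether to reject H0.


Step 1: Combine all N = 12 observations and assign midranks.
sorted (value, group, rank): (7,G2,1), (11,G2,2), (12,G3,3), (14,G1,4), (15,G1,5.5), (15,G4,5.5), (17,G2,7.5), (17,G3,7.5), (21,G1,9.5), (21,G4,9.5), (26,G4,11), (28,G3,12)
Step 2: Sum ranks within each group.
R_1 = 19 (n_1 = 3)
R_2 = 10.5 (n_2 = 3)
R_3 = 22.5 (n_3 = 3)
R_4 = 26 (n_4 = 3)
Step 3: H = 12/(N(N+1)) * sum(R_i^2/n_i) - 3(N+1)
     = 12/(12*13) * (19^2/3 + 10.5^2/3 + 22.5^2/3 + 26^2/3) - 3*13
     = 0.076923 * 551.167 - 39
     = 3.397436.
Step 4: Ties present; correction factor C = 1 - 18/(12^3 - 12) = 0.989510. Corrected H = 3.397436 / 0.989510 = 3.433451.
Step 5: Under H0, H ~ chi^2(3); p-value = 0.329496.
Step 6: alpha = 0.05. fail to reject H0.

H = 3.4335, df = 3, p = 0.329496, fail to reject H0.


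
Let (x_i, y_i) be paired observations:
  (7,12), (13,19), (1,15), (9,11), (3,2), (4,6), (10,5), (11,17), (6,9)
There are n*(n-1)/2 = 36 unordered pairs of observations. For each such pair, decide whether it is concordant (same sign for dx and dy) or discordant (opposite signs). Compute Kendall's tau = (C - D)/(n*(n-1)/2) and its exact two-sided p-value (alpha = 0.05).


Step 1: Enumerate the 36 unordered pairs (i,j) with i<j and classify each by sign(x_j-x_i) * sign(y_j-y_i).
  (1,2):dx=+6,dy=+7->C; (1,3):dx=-6,dy=+3->D; (1,4):dx=+2,dy=-1->D; (1,5):dx=-4,dy=-10->C
  (1,6):dx=-3,dy=-6->C; (1,7):dx=+3,dy=-7->D; (1,8):dx=+4,dy=+5->C; (1,9):dx=-1,dy=-3->C
  (2,3):dx=-12,dy=-4->C; (2,4):dx=-4,dy=-8->C; (2,5):dx=-10,dy=-17->C; (2,6):dx=-9,dy=-13->C
  (2,7):dx=-3,dy=-14->C; (2,8):dx=-2,dy=-2->C; (2,9):dx=-7,dy=-10->C; (3,4):dx=+8,dy=-4->D
  (3,5):dx=+2,dy=-13->D; (3,6):dx=+3,dy=-9->D; (3,7):dx=+9,dy=-10->D; (3,8):dx=+10,dy=+2->C
  (3,9):dx=+5,dy=-6->D; (4,5):dx=-6,dy=-9->C; (4,6):dx=-5,dy=-5->C; (4,7):dx=+1,dy=-6->D
  (4,8):dx=+2,dy=+6->C; (4,9):dx=-3,dy=-2->C; (5,6):dx=+1,dy=+4->C; (5,7):dx=+7,dy=+3->C
  (5,8):dx=+8,dy=+15->C; (5,9):dx=+3,dy=+7->C; (6,7):dx=+6,dy=-1->D; (6,8):dx=+7,dy=+11->C
  (6,9):dx=+2,dy=+3->C; (7,8):dx=+1,dy=+12->C; (7,9):dx=-4,dy=+4->D; (8,9):dx=-5,dy=-8->C
Step 2: C = 25, D = 11, total pairs = 36.
Step 3: tau = (C - D)/(n(n-1)/2) = (25 - 11)/36 = 0.388889.
Step 4: Exact two-sided p-value (enumerate n! = 362880 permutations of y under H0): p = 0.180181.
Step 5: alpha = 0.05. fail to reject H0.

tau_b = 0.3889 (C=25, D=11), p = 0.180181, fail to reject H0.


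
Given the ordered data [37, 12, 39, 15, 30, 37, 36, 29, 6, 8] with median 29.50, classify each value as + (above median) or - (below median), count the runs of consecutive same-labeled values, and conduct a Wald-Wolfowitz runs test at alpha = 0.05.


Step 1: Compute median = 29.50; label A = above, B = below.
Labels in order: ABABAAABBB  (n_A = 5, n_B = 5)
Step 2: Count runs R = 6.
Step 3: Under H0 (random ordering), E[R] = 2*n_A*n_B/(n_A+n_B) + 1 = 2*5*5/10 + 1 = 6.0000.
        Var[R] = 2*n_A*n_B*(2*n_A*n_B - n_A - n_B) / ((n_A+n_B)^2 * (n_A+n_B-1)) = 2000/900 = 2.2222.
        SD[R] = 1.4907.
Step 4: R = E[R], so z = 0 with no continuity correction.
Step 5: Two-sided p-value via normal approximation = 2*(1 - Phi(|z|)) = 1.000000.
Step 6: alpha = 0.05. fail to reject H0.

R = 6, z = 0.0000, p = 1.000000, fail to reject H0.


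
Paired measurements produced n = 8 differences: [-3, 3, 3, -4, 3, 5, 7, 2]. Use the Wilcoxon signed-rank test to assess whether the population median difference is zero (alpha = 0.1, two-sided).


Step 1: Drop any zero differences (none here) and take |d_i|.
|d| = [3, 3, 3, 4, 3, 5, 7, 2]
Step 2: Midrank |d_i| (ties get averaged ranks).
ranks: |3|->3.5, |3|->3.5, |3|->3.5, |4|->6, |3|->3.5, |5|->7, |7|->8, |2|->1
Step 3: Attach original signs; sum ranks with positive sign and with negative sign.
W+ = 3.5 + 3.5 + 3.5 + 7 + 8 + 1 = 26.5
W- = 3.5 + 6 = 9.5
(Check: W+ + W- = 36 should equal n(n+1)/2 = 36.)
Step 4: Test statistic W = min(W+, W-) = 9.5.
Step 5: Ties in |d|, so use the tie-corrected normal approximation.
        E[W] = n(n+1)/4 = 8*9/4 = 18.
        Tie groups: |d|=3 (t=4); sum(t^3 - t) = 60.
        Var[W] = n(n+1)(2n+1)/24 - sum(t^3-t)/48 = 1224/24 - 60/48 = 49.75.
        z = (W - E[W]) / sqrt(Var[W]) = (9.5 - 18) / 7.0534 = -1.2051.
        Two-sided p = 2*Phi(z) = 0.228165.
Step 6: alpha = 0.1. fail to reject H0.

W+ = 26.5, W- = 9.5, W = min = 9.5, p = 0.228165, fail to reject H0.


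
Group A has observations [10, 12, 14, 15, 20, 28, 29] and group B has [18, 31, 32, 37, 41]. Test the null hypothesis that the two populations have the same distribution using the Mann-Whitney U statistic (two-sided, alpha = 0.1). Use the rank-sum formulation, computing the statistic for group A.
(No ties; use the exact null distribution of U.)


Step 1: Combine and sort all 12 observations; assign midranks.
sorted (value, group): (10,X), (12,X), (14,X), (15,X), (18,Y), (20,X), (28,X), (29,X), (31,Y), (32,Y), (37,Y), (41,Y)
ranks: 10->1, 12->2, 14->3, 15->4, 18->5, 20->6, 28->7, 29->8, 31->9, 32->10, 37->11, 41->12
Step 2: Rank sum for X: R1 = 1 + 2 + 3 + 4 + 6 + 7 + 8 = 31.
Step 3: U_X = R1 - n1(n1+1)/2 = 31 - 7*8/2 = 31 - 28 = 3.
       U_Y = n1*n2 - U_X = 35 - 3 = 32.
Step 4: No ties, so the exact null distribution of U (based on enumerating the C(12,7) = 792 equally likely rank assignments) gives the two-sided p-value.
Step 5: p-value = 0.017677; compare to alpha = 0.1. reject H0.

U_X = 3, p = 0.017677, reject H0 at alpha = 0.1.


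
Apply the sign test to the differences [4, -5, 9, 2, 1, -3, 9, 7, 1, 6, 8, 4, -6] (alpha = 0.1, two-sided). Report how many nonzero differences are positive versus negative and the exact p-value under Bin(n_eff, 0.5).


Step 1: Discard zero differences. Original n = 13; n_eff = number of nonzero differences = 13.
Nonzero differences (with sign): +4, -5, +9, +2, +1, -3, +9, +7, +1, +6, +8, +4, -6
Step 2: Count signs: positive = 10, negative = 3.
Step 3: Under H0: P(positive) = 0.5, so the number of positives S ~ Bin(13, 0.5).
Step 4: Two-sided exact p-value = sum of Bin(13,0.5) probabilities at or below the observed probability = 0.092285.
Step 5: alpha = 0.1. reject H0.

n_eff = 13, pos = 10, neg = 3, p = 0.092285, reject H0.


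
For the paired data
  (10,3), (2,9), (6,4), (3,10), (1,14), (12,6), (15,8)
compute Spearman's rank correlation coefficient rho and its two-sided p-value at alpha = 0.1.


Step 1: Rank x and y separately (midranks; no ties here).
rank(x): 10->5, 2->2, 6->4, 3->3, 1->1, 12->6, 15->7
rank(y): 3->1, 9->5, 4->2, 10->6, 14->7, 6->3, 8->4
Step 2: d_i = R_x(i) - R_y(i); compute d_i^2.
  (5-1)^2=16, (2-5)^2=9, (4-2)^2=4, (3-6)^2=9, (1-7)^2=36, (6-3)^2=9, (7-4)^2=9
sum(d^2) = 92.
Step 3: rho = 1 - 6*92 / (7*(7^2 - 1)) = 1 - 552/336 = -0.642857.
Step 4: Under H0, t = rho * sqrt((n-2)/(1-rho^2)) = -1.8766 ~ t(5).
Step 5: Two-sided p-value from the t-distribution with 5 df = 0.119392.
Step 6: alpha = 0.1. fail to reject H0.

rho = -0.6429, p = 0.119392, fail to reject H0 at alpha = 0.1.


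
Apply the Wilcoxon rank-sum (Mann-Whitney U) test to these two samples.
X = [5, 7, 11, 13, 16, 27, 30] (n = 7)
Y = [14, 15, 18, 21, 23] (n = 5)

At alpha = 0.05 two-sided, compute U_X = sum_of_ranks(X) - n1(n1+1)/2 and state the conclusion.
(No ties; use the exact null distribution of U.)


Step 1: Combine and sort all 12 observations; assign midranks.
sorted (value, group): (5,X), (7,X), (11,X), (13,X), (14,Y), (15,Y), (16,X), (18,Y), (21,Y), (23,Y), (27,X), (30,X)
ranks: 5->1, 7->2, 11->3, 13->4, 14->5, 15->6, 16->7, 18->8, 21->9, 23->10, 27->11, 30->12
Step 2: Rank sum for X: R1 = 1 + 2 + 3 + 4 + 7 + 11 + 12 = 40.
Step 3: U_X = R1 - n1(n1+1)/2 = 40 - 7*8/2 = 40 - 28 = 12.
       U_Y = n1*n2 - U_X = 35 - 12 = 23.
Step 4: No ties, so the exact null distribution of U (based on enumerating the C(12,7) = 792 equally likely rank assignments) gives the two-sided p-value.
Step 5: p-value = 0.431818; compare to alpha = 0.05. fail to reject H0.

U_X = 12, p = 0.431818, fail to reject H0 at alpha = 0.05.


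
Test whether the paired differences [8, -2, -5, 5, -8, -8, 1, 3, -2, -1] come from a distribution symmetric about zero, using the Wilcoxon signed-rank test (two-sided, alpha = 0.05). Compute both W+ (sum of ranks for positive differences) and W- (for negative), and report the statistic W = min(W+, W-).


Step 1: Drop any zero differences (none here) and take |d_i|.
|d| = [8, 2, 5, 5, 8, 8, 1, 3, 2, 1]
Step 2: Midrank |d_i| (ties get averaged ranks).
ranks: |8|->9, |2|->3.5, |5|->6.5, |5|->6.5, |8|->9, |8|->9, |1|->1.5, |3|->5, |2|->3.5, |1|->1.5
Step 3: Attach original signs; sum ranks with positive sign and with negative sign.
W+ = 9 + 6.5 + 1.5 + 5 = 22
W- = 3.5 + 6.5 + 9 + 9 + 3.5 + 1.5 = 33
(Check: W+ + W- = 55 should equal n(n+1)/2 = 55.)
Step 4: Test statistic W = min(W+, W-) = 22.
Step 5: Ties in |d|, so use the tie-corrected normal approximation.
        E[W] = n(n+1)/4 = 10*11/4 = 27.5.
        Tie groups: |d|=1 (t=2), |d|=2 (t=2), |d|=5 (t=2), |d|=8 (t=3); sum(t^3 - t) = 42.
        Var[W] = n(n+1)(2n+1)/24 - sum(t^3-t)/48 = 2310/24 - 42/48 = 95.375.
        z = (W - E[W]) / sqrt(Var[W]) = (22 - 27.5) / 9.7660 = -0.5632.
        Two-sided p = 2*Phi(z) = 0.573314.
Step 6: alpha = 0.05. fail to reject H0.

W+ = 22, W- = 33, W = min = 22, p = 0.573314, fail to reject H0.


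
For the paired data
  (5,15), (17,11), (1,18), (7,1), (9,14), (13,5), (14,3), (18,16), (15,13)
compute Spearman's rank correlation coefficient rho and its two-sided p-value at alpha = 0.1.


Step 1: Rank x and y separately (midranks; no ties here).
rank(x): 5->2, 17->8, 1->1, 7->3, 9->4, 13->5, 14->6, 18->9, 15->7
rank(y): 15->7, 11->4, 18->9, 1->1, 14->6, 5->3, 3->2, 16->8, 13->5
Step 2: d_i = R_x(i) - R_y(i); compute d_i^2.
  (2-7)^2=25, (8-4)^2=16, (1-9)^2=64, (3-1)^2=4, (4-6)^2=4, (5-3)^2=4, (6-2)^2=16, (9-8)^2=1, (7-5)^2=4
sum(d^2) = 138.
Step 3: rho = 1 - 6*138 / (9*(9^2 - 1)) = 1 - 828/720 = -0.150000.
Step 4: Under H0, t = rho * sqrt((n-2)/(1-rho^2)) = -0.4014 ~ t(7).
Step 5: Two-sided p-value from the t-distribution with 7 df = 0.700094.
Step 6: alpha = 0.1. fail to reject H0.

rho = -0.1500, p = 0.700094, fail to reject H0 at alpha = 0.1.


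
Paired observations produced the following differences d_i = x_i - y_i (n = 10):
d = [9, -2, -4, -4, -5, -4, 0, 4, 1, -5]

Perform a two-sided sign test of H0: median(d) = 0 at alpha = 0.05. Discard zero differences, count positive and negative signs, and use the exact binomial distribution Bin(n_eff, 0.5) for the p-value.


Step 1: Discard zero differences. Original n = 10; n_eff = number of nonzero differences = 9.
Nonzero differences (with sign): +9, -2, -4, -4, -5, -4, +4, +1, -5
Step 2: Count signs: positive = 3, negative = 6.
Step 3: Under H0: P(positive) = 0.5, so the number of positives S ~ Bin(9, 0.5).
Step 4: Two-sided exact p-value = sum of Bin(9,0.5) probabilities at or below the observed probability = 0.507812.
Step 5: alpha = 0.05. fail to reject H0.

n_eff = 9, pos = 3, neg = 6, p = 0.507812, fail to reject H0.


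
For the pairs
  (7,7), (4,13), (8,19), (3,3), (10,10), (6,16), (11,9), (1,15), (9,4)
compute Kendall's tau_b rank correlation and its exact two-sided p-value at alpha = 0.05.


Step 1: Enumerate the 36 unordered pairs (i,j) with i<j and classify each by sign(x_j-x_i) * sign(y_j-y_i).
  (1,2):dx=-3,dy=+6->D; (1,3):dx=+1,dy=+12->C; (1,4):dx=-4,dy=-4->C; (1,5):dx=+3,dy=+3->C
  (1,6):dx=-1,dy=+9->D; (1,7):dx=+4,dy=+2->C; (1,8):dx=-6,dy=+8->D; (1,9):dx=+2,dy=-3->D
  (2,3):dx=+4,dy=+6->C; (2,4):dx=-1,dy=-10->C; (2,5):dx=+6,dy=-3->D; (2,6):dx=+2,dy=+3->C
  (2,7):dx=+7,dy=-4->D; (2,8):dx=-3,dy=+2->D; (2,9):dx=+5,dy=-9->D; (3,4):dx=-5,dy=-16->C
  (3,5):dx=+2,dy=-9->D; (3,6):dx=-2,dy=-3->C; (3,7):dx=+3,dy=-10->D; (3,8):dx=-7,dy=-4->C
  (3,9):dx=+1,dy=-15->D; (4,5):dx=+7,dy=+7->C; (4,6):dx=+3,dy=+13->C; (4,7):dx=+8,dy=+6->C
  (4,8):dx=-2,dy=+12->D; (4,9):dx=+6,dy=+1->C; (5,6):dx=-4,dy=+6->D; (5,7):dx=+1,dy=-1->D
  (5,8):dx=-9,dy=+5->D; (5,9):dx=-1,dy=-6->C; (6,7):dx=+5,dy=-7->D; (6,8):dx=-5,dy=-1->C
  (6,9):dx=+3,dy=-12->D; (7,8):dx=-10,dy=+6->D; (7,9):dx=-2,dy=-5->C; (8,9):dx=+8,dy=-11->D
Step 2: C = 17, D = 19, total pairs = 36.
Step 3: tau = (C - D)/(n(n-1)/2) = (17 - 19)/36 = -0.055556.
Step 4: Exact two-sided p-value (enumerate n! = 362880 permutations of y under H0): p = 0.919455.
Step 5: alpha = 0.05. fail to reject H0.

tau_b = -0.0556 (C=17, D=19), p = 0.919455, fail to reject H0.


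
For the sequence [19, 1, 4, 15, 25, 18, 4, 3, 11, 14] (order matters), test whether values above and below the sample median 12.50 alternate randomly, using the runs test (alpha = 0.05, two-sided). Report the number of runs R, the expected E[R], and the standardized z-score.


Step 1: Compute median = 12.50; label A = above, B = below.
Labels in order: ABBAAABBBA  (n_A = 5, n_B = 5)
Step 2: Count runs R = 5.
Step 3: Under H0 (random ordering), E[R] = 2*n_A*n_B/(n_A+n_B) + 1 = 2*5*5/10 + 1 = 6.0000.
        Var[R] = 2*n_A*n_B*(2*n_A*n_B - n_A - n_B) / ((n_A+n_B)^2 * (n_A+n_B-1)) = 2000/900 = 2.2222.
        SD[R] = 1.4907.
Step 4: Continuity-corrected z = (R + 0.5 - E[R]) / SD[R] = (5 + 0.5 - 6.0000) / 1.4907 = -0.3354.
Step 5: Two-sided p-value via normal approximation = 2*(1 - Phi(|z|)) = 0.737316.
Step 6: alpha = 0.05. fail to reject H0.

R = 5, z = -0.3354, p = 0.737316, fail to reject H0.


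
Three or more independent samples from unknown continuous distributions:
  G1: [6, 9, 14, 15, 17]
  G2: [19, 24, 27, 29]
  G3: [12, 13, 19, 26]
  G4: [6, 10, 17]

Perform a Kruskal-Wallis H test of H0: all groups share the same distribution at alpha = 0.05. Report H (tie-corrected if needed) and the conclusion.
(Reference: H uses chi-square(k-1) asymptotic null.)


Step 1: Combine all N = 16 observations and assign midranks.
sorted (value, group, rank): (6,G1,1.5), (6,G4,1.5), (9,G1,3), (10,G4,4), (12,G3,5), (13,G3,6), (14,G1,7), (15,G1,8), (17,G1,9.5), (17,G4,9.5), (19,G2,11.5), (19,G3,11.5), (24,G2,13), (26,G3,14), (27,G2,15), (29,G2,16)
Step 2: Sum ranks within each group.
R_1 = 29 (n_1 = 5)
R_2 = 55.5 (n_2 = 4)
R_3 = 36.5 (n_3 = 4)
R_4 = 15 (n_4 = 3)
Step 3: H = 12/(N(N+1)) * sum(R_i^2/n_i) - 3(N+1)
     = 12/(16*17) * (29^2/5 + 55.5^2/4 + 36.5^2/4 + 15^2/3) - 3*17
     = 0.044118 * 1346.33 - 51
     = 8.396691.
Step 4: Ties present; correction factor C = 1 - 18/(16^3 - 16) = 0.995588. Corrected H = 8.396691 / 0.995588 = 8.433900.
Step 5: Under H0, H ~ chi^2(3); p-value = 0.037846.
Step 6: alpha = 0.05. reject H0.

H = 8.4339, df = 3, p = 0.037846, reject H0.


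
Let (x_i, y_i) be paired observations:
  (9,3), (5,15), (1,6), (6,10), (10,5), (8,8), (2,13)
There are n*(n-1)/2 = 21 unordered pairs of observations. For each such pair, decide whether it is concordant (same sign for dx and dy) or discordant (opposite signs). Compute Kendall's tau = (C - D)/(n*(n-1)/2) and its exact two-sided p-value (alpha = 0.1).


Step 1: Enumerate the 21 unordered pairs (i,j) with i<j and classify each by sign(x_j-x_i) * sign(y_j-y_i).
  (1,2):dx=-4,dy=+12->D; (1,3):dx=-8,dy=+3->D; (1,4):dx=-3,dy=+7->D; (1,5):dx=+1,dy=+2->C
  (1,6):dx=-1,dy=+5->D; (1,7):dx=-7,dy=+10->D; (2,3):dx=-4,dy=-9->C; (2,4):dx=+1,dy=-5->D
  (2,5):dx=+5,dy=-10->D; (2,6):dx=+3,dy=-7->D; (2,7):dx=-3,dy=-2->C; (3,4):dx=+5,dy=+4->C
  (3,5):dx=+9,dy=-1->D; (3,6):dx=+7,dy=+2->C; (3,7):dx=+1,dy=+7->C; (4,5):dx=+4,dy=-5->D
  (4,6):dx=+2,dy=-2->D; (4,7):dx=-4,dy=+3->D; (5,6):dx=-2,dy=+3->D; (5,7):dx=-8,dy=+8->D
  (6,7):dx=-6,dy=+5->D
Step 2: C = 6, D = 15, total pairs = 21.
Step 3: tau = (C - D)/(n(n-1)/2) = (6 - 15)/21 = -0.428571.
Step 4: Exact two-sided p-value (enumerate n! = 5040 permutations of y under H0): p = 0.238889.
Step 5: alpha = 0.1. fail to reject H0.

tau_b = -0.4286 (C=6, D=15), p = 0.238889, fail to reject H0.


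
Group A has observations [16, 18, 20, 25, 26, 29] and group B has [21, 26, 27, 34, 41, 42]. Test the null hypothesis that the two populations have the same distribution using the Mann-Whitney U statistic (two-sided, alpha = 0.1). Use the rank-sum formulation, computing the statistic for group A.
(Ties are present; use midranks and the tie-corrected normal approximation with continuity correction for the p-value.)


Step 1: Combine and sort all 12 observations; assign midranks.
sorted (value, group): (16,X), (18,X), (20,X), (21,Y), (25,X), (26,X), (26,Y), (27,Y), (29,X), (34,Y), (41,Y), (42,Y)
ranks: 16->1, 18->2, 20->3, 21->4, 25->5, 26->6.5, 26->6.5, 27->8, 29->9, 34->10, 41->11, 42->12
Step 2: Rank sum for X: R1 = 1 + 2 + 3 + 5 + 6.5 + 9 = 26.5.
Step 3: U_X = R1 - n1(n1+1)/2 = 26.5 - 6*7/2 = 26.5 - 21 = 5.5.
       U_Y = n1*n2 - U_X = 36 - 5.5 = 30.5.
Step 4: Ties are present, so use the tie-corrected normal approximation (with continuity correction) for the p-value.
Step 5: p-value = 0.054241; compare to alpha = 0.1. reject H0.

U_X = 5.5, p = 0.054241, reject H0 at alpha = 0.1.


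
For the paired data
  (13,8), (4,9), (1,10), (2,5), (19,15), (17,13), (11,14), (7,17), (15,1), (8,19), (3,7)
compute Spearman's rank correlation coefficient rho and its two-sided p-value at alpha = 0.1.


Step 1: Rank x and y separately (midranks; no ties here).
rank(x): 13->8, 4->4, 1->1, 2->2, 19->11, 17->10, 11->7, 7->5, 15->9, 8->6, 3->3
rank(y): 8->4, 9->5, 10->6, 5->2, 15->9, 13->7, 14->8, 17->10, 1->1, 19->11, 7->3
Step 2: d_i = R_x(i) - R_y(i); compute d_i^2.
  (8-4)^2=16, (4-5)^2=1, (1-6)^2=25, (2-2)^2=0, (11-9)^2=4, (10-7)^2=9, (7-8)^2=1, (5-10)^2=25, (9-1)^2=64, (6-11)^2=25, (3-3)^2=0
sum(d^2) = 170.
Step 3: rho = 1 - 6*170 / (11*(11^2 - 1)) = 1 - 1020/1320 = 0.227273.
Step 4: Under H0, t = rho * sqrt((n-2)/(1-rho^2)) = 0.7001 ~ t(9).
Step 5: Two-sided p-value from the t-distribution with 9 df = 0.501536.
Step 6: alpha = 0.1. fail to reject H0.

rho = 0.2273, p = 0.501536, fail to reject H0 at alpha = 0.1.


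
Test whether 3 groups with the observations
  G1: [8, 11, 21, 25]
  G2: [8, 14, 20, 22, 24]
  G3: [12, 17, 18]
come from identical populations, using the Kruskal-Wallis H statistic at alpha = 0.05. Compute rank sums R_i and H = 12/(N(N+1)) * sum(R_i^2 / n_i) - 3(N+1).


Step 1: Combine all N = 12 observations and assign midranks.
sorted (value, group, rank): (8,G1,1.5), (8,G2,1.5), (11,G1,3), (12,G3,4), (14,G2,5), (17,G3,6), (18,G3,7), (20,G2,8), (21,G1,9), (22,G2,10), (24,G2,11), (25,G1,12)
Step 2: Sum ranks within each group.
R_1 = 25.5 (n_1 = 4)
R_2 = 35.5 (n_2 = 5)
R_3 = 17 (n_3 = 3)
Step 3: H = 12/(N(N+1)) * sum(R_i^2/n_i) - 3(N+1)
     = 12/(12*13) * (25.5^2/4 + 35.5^2/5 + 17^2/3) - 3*13
     = 0.076923 * 510.946 - 39
     = 0.303526.
Step 4: Ties present; correction factor C = 1 - 6/(12^3 - 12) = 0.996503. Corrected H = 0.303526 / 0.996503 = 0.304591.
Step 5: Under H0, H ~ chi^2(2); p-value = 0.858735.
Step 6: alpha = 0.05. fail to reject H0.

H = 0.3046, df = 2, p = 0.858735, fail to reject H0.


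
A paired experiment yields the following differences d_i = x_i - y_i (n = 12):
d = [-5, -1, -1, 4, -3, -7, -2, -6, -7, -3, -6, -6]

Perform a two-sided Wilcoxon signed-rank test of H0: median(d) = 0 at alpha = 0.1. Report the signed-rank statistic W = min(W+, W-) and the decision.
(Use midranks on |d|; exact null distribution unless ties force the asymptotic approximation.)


Step 1: Drop any zero differences (none here) and take |d_i|.
|d| = [5, 1, 1, 4, 3, 7, 2, 6, 7, 3, 6, 6]
Step 2: Midrank |d_i| (ties get averaged ranks).
ranks: |5|->7, |1|->1.5, |1|->1.5, |4|->6, |3|->4.5, |7|->11.5, |2|->3, |6|->9, |7|->11.5, |3|->4.5, |6|->9, |6|->9
Step 3: Attach original signs; sum ranks with positive sign and with negative sign.
W+ = 6 = 6
W- = 7 + 1.5 + 1.5 + 4.5 + 11.5 + 3 + 9 + 11.5 + 4.5 + 9 + 9 = 72
(Check: W+ + W- = 78 should equal n(n+1)/2 = 78.)
Step 4: Test statistic W = min(W+, W-) = 6.
Step 5: Ties in |d|, so use the tie-corrected normal approximation.
        E[W] = n(n+1)/4 = 12*13/4 = 39.
        Tie groups: |d|=1 (t=2), |d|=3 (t=2), |d|=6 (t=3), |d|=7 (t=2); sum(t^3 - t) = 42.
        Var[W] = n(n+1)(2n+1)/24 - sum(t^3-t)/48 = 3900/24 - 42/48 = 161.625.
        z = (W - E[W]) / sqrt(Var[W]) = (6 - 39) / 12.7132 = -2.5957.
        Two-sided p = 2*Phi(z) = 0.009439.
Step 6: alpha = 0.1. reject H0.

W+ = 6, W- = 72, W = min = 6, p = 0.009439, reject H0.


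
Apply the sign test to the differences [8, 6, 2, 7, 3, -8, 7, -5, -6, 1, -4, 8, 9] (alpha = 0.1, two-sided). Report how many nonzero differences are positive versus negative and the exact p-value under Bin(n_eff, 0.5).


Step 1: Discard zero differences. Original n = 13; n_eff = number of nonzero differences = 13.
Nonzero differences (with sign): +8, +6, +2, +7, +3, -8, +7, -5, -6, +1, -4, +8, +9
Step 2: Count signs: positive = 9, negative = 4.
Step 3: Under H0: P(positive) = 0.5, so the number of positives S ~ Bin(13, 0.5).
Step 4: Two-sided exact p-value = sum of Bin(13,0.5) probabilities at or below the observed probability = 0.266846.
Step 5: alpha = 0.1. fail to reject H0.

n_eff = 13, pos = 9, neg = 4, p = 0.266846, fail to reject H0.


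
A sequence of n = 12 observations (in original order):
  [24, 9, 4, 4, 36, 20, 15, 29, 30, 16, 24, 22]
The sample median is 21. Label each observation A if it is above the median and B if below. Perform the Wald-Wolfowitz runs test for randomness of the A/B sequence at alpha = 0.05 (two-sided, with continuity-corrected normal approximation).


Step 1: Compute median = 21; label A = above, B = below.
Labels in order: ABBBABBAABAA  (n_A = 6, n_B = 6)
Step 2: Count runs R = 7.
Step 3: Under H0 (random ordering), E[R] = 2*n_A*n_B/(n_A+n_B) + 1 = 2*6*6/12 + 1 = 7.0000.
        Var[R] = 2*n_A*n_B*(2*n_A*n_B - n_A - n_B) / ((n_A+n_B)^2 * (n_A+n_B-1)) = 4320/1584 = 2.7273.
        SD[R] = 1.6514.
Step 4: R = E[R], so z = 0 with no continuity correction.
Step 5: Two-sided p-value via normal approximation = 2*(1 - Phi(|z|)) = 1.000000.
Step 6: alpha = 0.05. fail to reject H0.

R = 7, z = 0.0000, p = 1.000000, fail to reject H0.


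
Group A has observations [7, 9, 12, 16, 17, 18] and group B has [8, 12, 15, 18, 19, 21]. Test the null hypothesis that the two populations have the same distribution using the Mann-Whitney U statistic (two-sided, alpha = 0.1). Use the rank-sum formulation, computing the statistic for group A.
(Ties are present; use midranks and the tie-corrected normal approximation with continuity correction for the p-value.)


Step 1: Combine and sort all 12 observations; assign midranks.
sorted (value, group): (7,X), (8,Y), (9,X), (12,X), (12,Y), (15,Y), (16,X), (17,X), (18,X), (18,Y), (19,Y), (21,Y)
ranks: 7->1, 8->2, 9->3, 12->4.5, 12->4.5, 15->6, 16->7, 17->8, 18->9.5, 18->9.5, 19->11, 21->12
Step 2: Rank sum for X: R1 = 1 + 3 + 4.5 + 7 + 8 + 9.5 = 33.
Step 3: U_X = R1 - n1(n1+1)/2 = 33 - 6*7/2 = 33 - 21 = 12.
       U_Y = n1*n2 - U_X = 36 - 12 = 24.
Step 4: Ties are present, so use the tie-corrected normal approximation (with continuity correction) for the p-value.
Step 5: p-value = 0.376804; compare to alpha = 0.1. fail to reject H0.

U_X = 12, p = 0.376804, fail to reject H0 at alpha = 0.1.


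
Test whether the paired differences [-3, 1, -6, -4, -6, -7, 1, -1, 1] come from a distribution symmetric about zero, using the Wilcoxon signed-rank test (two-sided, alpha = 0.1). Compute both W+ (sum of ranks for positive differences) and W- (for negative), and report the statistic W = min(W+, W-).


Step 1: Drop any zero differences (none here) and take |d_i|.
|d| = [3, 1, 6, 4, 6, 7, 1, 1, 1]
Step 2: Midrank |d_i| (ties get averaged ranks).
ranks: |3|->5, |1|->2.5, |6|->7.5, |4|->6, |6|->7.5, |7|->9, |1|->2.5, |1|->2.5, |1|->2.5
Step 3: Attach original signs; sum ranks with positive sign and with negative sign.
W+ = 2.5 + 2.5 + 2.5 = 7.5
W- = 5 + 7.5 + 6 + 7.5 + 9 + 2.5 = 37.5
(Check: W+ + W- = 45 should equal n(n+1)/2 = 45.)
Step 4: Test statistic W = min(W+, W-) = 7.5.
Step 5: Ties in |d|, so use the tie-corrected normal approximation.
        E[W] = n(n+1)/4 = 9*10/4 = 22.5.
        Tie groups: |d|=1 (t=4), |d|=6 (t=2); sum(t^3 - t) = 66.
        Var[W] = n(n+1)(2n+1)/24 - sum(t^3-t)/48 = 1710/24 - 66/48 = 69.875.
        z = (W - E[W]) / sqrt(Var[W]) = (7.5 - 22.5) / 8.3591 = -1.7944.
        Two-sided p = 2*Phi(z) = 0.072742.
Step 6: alpha = 0.1. reject H0.

W+ = 7.5, W- = 37.5, W = min = 7.5, p = 0.072742, reject H0.


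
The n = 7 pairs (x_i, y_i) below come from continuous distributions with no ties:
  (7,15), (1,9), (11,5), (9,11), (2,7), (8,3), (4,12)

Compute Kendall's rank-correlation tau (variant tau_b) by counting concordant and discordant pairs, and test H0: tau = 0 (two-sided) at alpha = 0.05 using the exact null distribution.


Step 1: Enumerate the 21 unordered pairs (i,j) with i<j and classify each by sign(x_j-x_i) * sign(y_j-y_i).
  (1,2):dx=-6,dy=-6->C; (1,3):dx=+4,dy=-10->D; (1,4):dx=+2,dy=-4->D; (1,5):dx=-5,dy=-8->C
  (1,6):dx=+1,dy=-12->D; (1,7):dx=-3,dy=-3->C; (2,3):dx=+10,dy=-4->D; (2,4):dx=+8,dy=+2->C
  (2,5):dx=+1,dy=-2->D; (2,6):dx=+7,dy=-6->D; (2,7):dx=+3,dy=+3->C; (3,4):dx=-2,dy=+6->D
  (3,5):dx=-9,dy=+2->D; (3,6):dx=-3,dy=-2->C; (3,7):dx=-7,dy=+7->D; (4,5):dx=-7,dy=-4->C
  (4,6):dx=-1,dy=-8->C; (4,7):dx=-5,dy=+1->D; (5,6):dx=+6,dy=-4->D; (5,7):dx=+2,dy=+5->C
  (6,7):dx=-4,dy=+9->D
Step 2: C = 9, D = 12, total pairs = 21.
Step 3: tau = (C - D)/(n(n-1)/2) = (9 - 12)/21 = -0.142857.
Step 4: Exact two-sided p-value (enumerate n! = 5040 permutations of y under H0): p = 0.772619.
Step 5: alpha = 0.05. fail to reject H0.

tau_b = -0.1429 (C=9, D=12), p = 0.772619, fail to reject H0.


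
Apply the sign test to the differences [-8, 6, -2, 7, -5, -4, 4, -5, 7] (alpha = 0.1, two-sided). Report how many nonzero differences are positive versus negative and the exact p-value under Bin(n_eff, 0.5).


Step 1: Discard zero differences. Original n = 9; n_eff = number of nonzero differences = 9.
Nonzero differences (with sign): -8, +6, -2, +7, -5, -4, +4, -5, +7
Step 2: Count signs: positive = 4, negative = 5.
Step 3: Under H0: P(positive) = 0.5, so the number of positives S ~ Bin(9, 0.5).
Step 4: Two-sided exact p-value = sum of Bin(9,0.5) probabilities at or below the observed probability = 1.000000.
Step 5: alpha = 0.1. fail to reject H0.

n_eff = 9, pos = 4, neg = 5, p = 1.000000, fail to reject H0.


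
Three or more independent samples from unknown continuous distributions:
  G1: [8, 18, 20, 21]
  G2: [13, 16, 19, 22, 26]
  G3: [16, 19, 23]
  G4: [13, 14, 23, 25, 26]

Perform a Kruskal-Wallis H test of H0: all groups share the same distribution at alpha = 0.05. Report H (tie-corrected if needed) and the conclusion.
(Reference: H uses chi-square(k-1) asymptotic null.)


Step 1: Combine all N = 17 observations and assign midranks.
sorted (value, group, rank): (8,G1,1), (13,G2,2.5), (13,G4,2.5), (14,G4,4), (16,G2,5.5), (16,G3,5.5), (18,G1,7), (19,G2,8.5), (19,G3,8.5), (20,G1,10), (21,G1,11), (22,G2,12), (23,G3,13.5), (23,G4,13.5), (25,G4,15), (26,G2,16.5), (26,G4,16.5)
Step 2: Sum ranks within each group.
R_1 = 29 (n_1 = 4)
R_2 = 45 (n_2 = 5)
R_3 = 27.5 (n_3 = 3)
R_4 = 51.5 (n_4 = 5)
Step 3: H = 12/(N(N+1)) * sum(R_i^2/n_i) - 3(N+1)
     = 12/(17*18) * (29^2/4 + 45^2/5 + 27.5^2/3 + 51.5^2/5) - 3*18
     = 0.039216 * 1397.78 - 54
     = 0.815033.
Step 4: Ties present; correction factor C = 1 - 30/(17^3 - 17) = 0.993873. Corrected H = 0.815033 / 0.993873 = 0.820058.
Step 5: Under H0, H ~ chi^2(3); p-value = 0.844664.
Step 6: alpha = 0.05. fail to reject H0.

H = 0.8201, df = 3, p = 0.844664, fail to reject H0.


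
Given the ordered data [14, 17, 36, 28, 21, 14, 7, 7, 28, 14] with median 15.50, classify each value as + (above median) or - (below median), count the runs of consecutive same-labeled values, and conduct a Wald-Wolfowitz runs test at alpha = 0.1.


Step 1: Compute median = 15.50; label A = above, B = below.
Labels in order: BAAAABBBAB  (n_A = 5, n_B = 5)
Step 2: Count runs R = 5.
Step 3: Under H0 (random ordering), E[R] = 2*n_A*n_B/(n_A+n_B) + 1 = 2*5*5/10 + 1 = 6.0000.
        Var[R] = 2*n_A*n_B*(2*n_A*n_B - n_A - n_B) / ((n_A+n_B)^2 * (n_A+n_B-1)) = 2000/900 = 2.2222.
        SD[R] = 1.4907.
Step 4: Continuity-corrected z = (R + 0.5 - E[R]) / SD[R] = (5 + 0.5 - 6.0000) / 1.4907 = -0.3354.
Step 5: Two-sided p-value via normal approximation = 2*(1 - Phi(|z|)) = 0.737316.
Step 6: alpha = 0.1. fail to reject H0.

R = 5, z = -0.3354, p = 0.737316, fail to reject H0.


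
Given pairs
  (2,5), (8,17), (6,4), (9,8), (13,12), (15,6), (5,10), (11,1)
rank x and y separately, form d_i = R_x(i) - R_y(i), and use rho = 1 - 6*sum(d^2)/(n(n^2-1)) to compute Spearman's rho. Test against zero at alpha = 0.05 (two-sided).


Step 1: Rank x and y separately (midranks; no ties here).
rank(x): 2->1, 8->4, 6->3, 9->5, 13->7, 15->8, 5->2, 11->6
rank(y): 5->3, 17->8, 4->2, 8->5, 12->7, 6->4, 10->6, 1->1
Step 2: d_i = R_x(i) - R_y(i); compute d_i^2.
  (1-3)^2=4, (4-8)^2=16, (3-2)^2=1, (5-5)^2=0, (7-7)^2=0, (8-4)^2=16, (2-6)^2=16, (6-1)^2=25
sum(d^2) = 78.
Step 3: rho = 1 - 6*78 / (8*(8^2 - 1)) = 1 - 468/504 = 0.071429.
Step 4: Under H0, t = rho * sqrt((n-2)/(1-rho^2)) = 0.1754 ~ t(6).
Step 5: Two-sided p-value from the t-distribution with 6 df = 0.866526.
Step 6: alpha = 0.05. fail to reject H0.

rho = 0.0714, p = 0.866526, fail to reject H0 at alpha = 0.05.


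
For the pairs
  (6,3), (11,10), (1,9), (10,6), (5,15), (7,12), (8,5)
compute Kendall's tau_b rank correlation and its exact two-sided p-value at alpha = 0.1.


Step 1: Enumerate the 21 unordered pairs (i,j) with i<j and classify each by sign(x_j-x_i) * sign(y_j-y_i).
  (1,2):dx=+5,dy=+7->C; (1,3):dx=-5,dy=+6->D; (1,4):dx=+4,dy=+3->C; (1,5):dx=-1,dy=+12->D
  (1,6):dx=+1,dy=+9->C; (1,7):dx=+2,dy=+2->C; (2,3):dx=-10,dy=-1->C; (2,4):dx=-1,dy=-4->C
  (2,5):dx=-6,dy=+5->D; (2,6):dx=-4,dy=+2->D; (2,7):dx=-3,dy=-5->C; (3,4):dx=+9,dy=-3->D
  (3,5):dx=+4,dy=+6->C; (3,6):dx=+6,dy=+3->C; (3,7):dx=+7,dy=-4->D; (4,5):dx=-5,dy=+9->D
  (4,6):dx=-3,dy=+6->D; (4,7):dx=-2,dy=-1->C; (5,6):dx=+2,dy=-3->D; (5,7):dx=+3,dy=-10->D
  (6,7):dx=+1,dy=-7->D
Step 2: C = 10, D = 11, total pairs = 21.
Step 3: tau = (C - D)/(n(n-1)/2) = (10 - 11)/21 = -0.047619.
Step 4: Exact two-sided p-value (enumerate n! = 5040 permutations of y under H0): p = 1.000000.
Step 5: alpha = 0.1. fail to reject H0.

tau_b = -0.0476 (C=10, D=11), p = 1.000000, fail to reject H0.


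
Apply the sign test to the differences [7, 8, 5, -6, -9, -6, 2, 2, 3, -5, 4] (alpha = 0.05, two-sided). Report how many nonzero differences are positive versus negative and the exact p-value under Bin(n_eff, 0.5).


Step 1: Discard zero differences. Original n = 11; n_eff = number of nonzero differences = 11.
Nonzero differences (with sign): +7, +8, +5, -6, -9, -6, +2, +2, +3, -5, +4
Step 2: Count signs: positive = 7, negative = 4.
Step 3: Under H0: P(positive) = 0.5, so the number of positives S ~ Bin(11, 0.5).
Step 4: Two-sided exact p-value = sum of Bin(11,0.5) probabilities at or below the observed probability = 0.548828.
Step 5: alpha = 0.05. fail to reject H0.

n_eff = 11, pos = 7, neg = 4, p = 0.548828, fail to reject H0.


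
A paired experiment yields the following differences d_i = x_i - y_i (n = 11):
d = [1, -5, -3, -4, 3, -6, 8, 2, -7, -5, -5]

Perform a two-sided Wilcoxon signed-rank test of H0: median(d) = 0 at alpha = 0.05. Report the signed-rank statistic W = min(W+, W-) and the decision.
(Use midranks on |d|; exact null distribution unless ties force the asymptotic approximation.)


Step 1: Drop any zero differences (none here) and take |d_i|.
|d| = [1, 5, 3, 4, 3, 6, 8, 2, 7, 5, 5]
Step 2: Midrank |d_i| (ties get averaged ranks).
ranks: |1|->1, |5|->7, |3|->3.5, |4|->5, |3|->3.5, |6|->9, |8|->11, |2|->2, |7|->10, |5|->7, |5|->7
Step 3: Attach original signs; sum ranks with positive sign and with negative sign.
W+ = 1 + 3.5 + 11 + 2 = 17.5
W- = 7 + 3.5 + 5 + 9 + 10 + 7 + 7 = 48.5
(Check: W+ + W- = 66 should equal n(n+1)/2 = 66.)
Step 4: Test statistic W = min(W+, W-) = 17.5.
Step 5: Ties in |d|, so use the tie-corrected normal approximation.
        E[W] = n(n+1)/4 = 11*12/4 = 33.
        Tie groups: |d|=3 (t=2), |d|=5 (t=3); sum(t^3 - t) = 30.
        Var[W] = n(n+1)(2n+1)/24 - sum(t^3-t)/48 = 3036/24 - 30/48 = 125.875.
        z = (W - E[W]) / sqrt(Var[W]) = (17.5 - 33) / 11.2194 = -1.3815.
        Two-sided p = 2*Phi(z) = 0.167114.
Step 6: alpha = 0.05. fail to reject H0.

W+ = 17.5, W- = 48.5, W = min = 17.5, p = 0.167114, fail to reject H0.


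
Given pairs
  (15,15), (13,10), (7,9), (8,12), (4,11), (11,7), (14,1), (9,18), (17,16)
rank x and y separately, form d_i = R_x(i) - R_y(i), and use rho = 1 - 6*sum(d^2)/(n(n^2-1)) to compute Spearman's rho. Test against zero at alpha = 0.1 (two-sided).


Step 1: Rank x and y separately (midranks; no ties here).
rank(x): 15->8, 13->6, 7->2, 8->3, 4->1, 11->5, 14->7, 9->4, 17->9
rank(y): 15->7, 10->4, 9->3, 12->6, 11->5, 7->2, 1->1, 18->9, 16->8
Step 2: d_i = R_x(i) - R_y(i); compute d_i^2.
  (8-7)^2=1, (6-4)^2=4, (2-3)^2=1, (3-6)^2=9, (1-5)^2=16, (5-2)^2=9, (7-1)^2=36, (4-9)^2=25, (9-8)^2=1
sum(d^2) = 102.
Step 3: rho = 1 - 6*102 / (9*(9^2 - 1)) = 1 - 612/720 = 0.150000.
Step 4: Under H0, t = rho * sqrt((n-2)/(1-rho^2)) = 0.4014 ~ t(7).
Step 5: Two-sided p-value from the t-distribution with 7 df = 0.700094.
Step 6: alpha = 0.1. fail to reject H0.

rho = 0.1500, p = 0.700094, fail to reject H0 at alpha = 0.1.


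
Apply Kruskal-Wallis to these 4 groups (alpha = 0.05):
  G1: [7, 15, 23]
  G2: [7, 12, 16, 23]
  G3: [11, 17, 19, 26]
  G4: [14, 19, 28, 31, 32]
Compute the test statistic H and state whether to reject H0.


Step 1: Combine all N = 16 observations and assign midranks.
sorted (value, group, rank): (7,G1,1.5), (7,G2,1.5), (11,G3,3), (12,G2,4), (14,G4,5), (15,G1,6), (16,G2,7), (17,G3,8), (19,G3,9.5), (19,G4,9.5), (23,G1,11.5), (23,G2,11.5), (26,G3,13), (28,G4,14), (31,G4,15), (32,G4,16)
Step 2: Sum ranks within each group.
R_1 = 19 (n_1 = 3)
R_2 = 24 (n_2 = 4)
R_3 = 33.5 (n_3 = 4)
R_4 = 59.5 (n_4 = 5)
Step 3: H = 12/(N(N+1)) * sum(R_i^2/n_i) - 3(N+1)
     = 12/(16*17) * (19^2/3 + 24^2/4 + 33.5^2/4 + 59.5^2/5) - 3*17
     = 0.044118 * 1252.95 - 51
     = 4.277022.
Step 4: Ties present; correction factor C = 1 - 18/(16^3 - 16) = 0.995588. Corrected H = 4.277022 / 0.995588 = 4.295975.
Step 5: Under H0, H ~ chi^2(3); p-value = 0.231227.
Step 6: alpha = 0.05. fail to reject H0.

H = 4.2960, df = 3, p = 0.231227, fail to reject H0.


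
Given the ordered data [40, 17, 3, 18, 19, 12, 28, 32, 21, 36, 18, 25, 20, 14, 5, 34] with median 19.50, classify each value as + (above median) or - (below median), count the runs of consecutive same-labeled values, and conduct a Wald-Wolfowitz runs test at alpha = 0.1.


Step 1: Compute median = 19.50; label A = above, B = below.
Labels in order: ABBBBBAAAABAABBA  (n_A = 8, n_B = 8)
Step 2: Count runs R = 7.
Step 3: Under H0 (random ordering), E[R] = 2*n_A*n_B/(n_A+n_B) + 1 = 2*8*8/16 + 1 = 9.0000.
        Var[R] = 2*n_A*n_B*(2*n_A*n_B - n_A - n_B) / ((n_A+n_B)^2 * (n_A+n_B-1)) = 14336/3840 = 3.7333.
        SD[R] = 1.9322.
Step 4: Continuity-corrected z = (R + 0.5 - E[R]) / SD[R] = (7 + 0.5 - 9.0000) / 1.9322 = -0.7763.
Step 5: Two-sided p-value via normal approximation = 2*(1 - Phi(|z|)) = 0.437558.
Step 6: alpha = 0.1. fail to reject H0.

R = 7, z = -0.7763, p = 0.437558, fail to reject H0.


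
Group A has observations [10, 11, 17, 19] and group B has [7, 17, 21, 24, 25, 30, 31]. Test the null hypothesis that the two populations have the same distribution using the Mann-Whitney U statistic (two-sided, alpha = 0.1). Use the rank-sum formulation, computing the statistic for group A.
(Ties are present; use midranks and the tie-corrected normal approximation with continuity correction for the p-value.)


Step 1: Combine and sort all 11 observations; assign midranks.
sorted (value, group): (7,Y), (10,X), (11,X), (17,X), (17,Y), (19,X), (21,Y), (24,Y), (25,Y), (30,Y), (31,Y)
ranks: 7->1, 10->2, 11->3, 17->4.5, 17->4.5, 19->6, 21->7, 24->8, 25->9, 30->10, 31->11
Step 2: Rank sum for X: R1 = 2 + 3 + 4.5 + 6 = 15.5.
Step 3: U_X = R1 - n1(n1+1)/2 = 15.5 - 4*5/2 = 15.5 - 10 = 5.5.
       U_Y = n1*n2 - U_X = 28 - 5.5 = 22.5.
Step 4: Ties are present, so use the tie-corrected normal approximation (with continuity correction) for the p-value.
Step 5: p-value = 0.129695; compare to alpha = 0.1. fail to reject H0.

U_X = 5.5, p = 0.129695, fail to reject H0 at alpha = 0.1.


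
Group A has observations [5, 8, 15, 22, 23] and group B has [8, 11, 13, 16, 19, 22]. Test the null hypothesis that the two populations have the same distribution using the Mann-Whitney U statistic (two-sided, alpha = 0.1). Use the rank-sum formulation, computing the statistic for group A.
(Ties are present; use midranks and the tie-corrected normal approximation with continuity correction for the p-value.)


Step 1: Combine and sort all 11 observations; assign midranks.
sorted (value, group): (5,X), (8,X), (8,Y), (11,Y), (13,Y), (15,X), (16,Y), (19,Y), (22,X), (22,Y), (23,X)
ranks: 5->1, 8->2.5, 8->2.5, 11->4, 13->5, 15->6, 16->7, 19->8, 22->9.5, 22->9.5, 23->11
Step 2: Rank sum for X: R1 = 1 + 2.5 + 6 + 9.5 + 11 = 30.
Step 3: U_X = R1 - n1(n1+1)/2 = 30 - 5*6/2 = 30 - 15 = 15.
       U_Y = n1*n2 - U_X = 30 - 15 = 15.
Step 4: Ties are present, so use the tie-corrected normal approximation (with continuity correction) for the p-value.
Step 5: p-value = 1.000000; compare to alpha = 0.1. fail to reject H0.

U_X = 15, p = 1.000000, fail to reject H0 at alpha = 0.1.


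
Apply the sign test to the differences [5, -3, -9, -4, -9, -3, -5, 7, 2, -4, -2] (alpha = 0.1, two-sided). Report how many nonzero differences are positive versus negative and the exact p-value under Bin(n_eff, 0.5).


Step 1: Discard zero differences. Original n = 11; n_eff = number of nonzero differences = 11.
Nonzero differences (with sign): +5, -3, -9, -4, -9, -3, -5, +7, +2, -4, -2
Step 2: Count signs: positive = 3, negative = 8.
Step 3: Under H0: P(positive) = 0.5, so the number of positives S ~ Bin(11, 0.5).
Step 4: Two-sided exact p-value = sum of Bin(11,0.5) probabilities at or below the observed probability = 0.226562.
Step 5: alpha = 0.1. fail to reject H0.

n_eff = 11, pos = 3, neg = 8, p = 0.226562, fail to reject H0.
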